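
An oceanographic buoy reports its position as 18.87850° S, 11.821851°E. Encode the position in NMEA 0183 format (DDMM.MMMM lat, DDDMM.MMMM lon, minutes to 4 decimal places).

Lat: minutes = (18.878500 − 18) × 60 = 52.710000
Longitude: fractional part 0.821851 → 49.311060 minutes

1852.7100,S / 01149.3111,E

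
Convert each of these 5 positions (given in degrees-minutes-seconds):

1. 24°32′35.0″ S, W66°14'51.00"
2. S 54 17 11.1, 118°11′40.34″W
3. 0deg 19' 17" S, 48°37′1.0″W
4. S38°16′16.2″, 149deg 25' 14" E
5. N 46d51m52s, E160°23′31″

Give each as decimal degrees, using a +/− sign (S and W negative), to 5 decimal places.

Point 1:
  Lat: 32′ + 35″ = 32.58333′; 24 + 32.58333/60 = 24.543056
  S → negative
  Lon: 66° + 14/60 + 51/3600 = 66 + 0.233333 + 0.014167 = 66.247500
  W → negative
Point 2:
  φ: 54° + 17/60 + 11.1/3600 = 54 + 0.283333 + 0.003083 = 54.286417
  S ⇒ negate
  Lon: 118 + 11/60 + 40.34/3600 = 118.194539
  W ⇒ negate
Point 3:
  φ: 0° + 19/60 + 17/3600 = 0 + 0.316667 + 0.004722 = 0.321389
  hemisphere S, so the sign is −
  Lon: 37′ + 1″ = 37.01667′; 48 + 37.01667/60 = 48.616944
  hemisphere W, so the sign is −
Point 4:
  Lat: 38° + 16/60 + 16.2/3600 = 38 + 0.266667 + 0.004500 = 38.271167
  hemisphere S, so the sign is −
  Longitude: 25′ + 14″ = 25.23333′; 149 + 25.23333/60 = 149.420556
  E → positive
Point 5:
  φ: 51′ + 52″ = 51.86667′; 46 + 51.86667/60 = 46.864444
  N ⇒ keep positive
  Longitude: 160 + 23/60 + 31/3600 = 160.391944
  E → positive

1. -24.54306, -66.24750
2. -54.28642, -118.19454
3. -0.32139, -48.61694
4. -38.27117, 149.42056
5. 46.86444, 160.39194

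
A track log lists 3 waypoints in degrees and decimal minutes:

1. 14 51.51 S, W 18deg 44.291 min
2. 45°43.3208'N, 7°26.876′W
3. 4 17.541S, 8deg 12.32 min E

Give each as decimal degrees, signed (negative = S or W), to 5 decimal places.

Point 1:
  Latitude: 51.51′ = 0.858500°; total 14.858500
  S → negative
  Longitude: 18 + 44.291/60 = 18.738183
  W ⇒ negate
Point 2:
  Latitude: 43.3208′ = 0.722013°; total 45.722013
  N → positive
  λ: 26.876′ = 0.447933°; total 7.447933
  W → negative
Point 3:
  φ: 4 + 17.541/60 = 4.292350
  hemisphere S, so the sign is −
  λ: 8 + 12.32/60 = 8.205333
  E ⇒ keep positive

1. -14.85850, -18.73818
2. 45.72201, -7.44793
3. -4.29235, 8.20533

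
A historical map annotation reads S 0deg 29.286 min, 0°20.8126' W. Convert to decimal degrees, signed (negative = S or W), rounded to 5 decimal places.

-0.48810, -0.34688

Latitude: 29.286′ = 0.488100°; total 0.488100
S → negative
Longitude: 20.8126′ = 0.346877°; total 0.346877
W → negative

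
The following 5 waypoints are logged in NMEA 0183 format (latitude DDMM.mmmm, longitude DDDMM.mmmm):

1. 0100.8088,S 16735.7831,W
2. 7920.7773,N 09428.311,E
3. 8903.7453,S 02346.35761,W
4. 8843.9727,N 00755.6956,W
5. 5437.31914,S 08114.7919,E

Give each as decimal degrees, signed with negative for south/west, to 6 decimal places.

1. -1.013480, -167.596385
2. 79.346288, 94.471850
3. -89.062422, -23.772627
4. 88.732878, -7.928260
5. -54.621986, 81.246532

Point 1:
  Lat: degrees = first 2 digits = 1, minutes = 0.8088; 1 + 0.8088/60 = 1.0134800
  S → negative
  λ: split at 3 digits → 167° and 35.7831′; 167 + 35.7831/60 = 167.5963850
  hemisphere W, so the sign is −
Point 2:
  Lat: split at 2 digits → 79° and 20.7773′; 79 + 20.7773/60 = 79.3462883
  N → positive
  λ: split at 3 digits → 094° and 28.311′; 94 + 28.311/60 = 94.4718500
  E ⇒ keep positive
Point 3:
  Lat: degrees = first 2 digits = 89, minutes = 3.7453; 89 + 3.7453/60 = 89.0624217
  S ⇒ negate
  λ: degrees = first 3 digits = 23, minutes = 46.35761; 23 + 46.35761/60 = 23.7726268
  hemisphere W, so the sign is −
Point 4:
  φ: split at 2 digits → 88° and 43.9727′; 88 + 43.9727/60 = 88.7328783
  N ⇒ keep positive
  Lon: split at 3 digits → 007° and 55.6956′; 7 + 55.6956/60 = 7.9282600
  hemisphere W, so the sign is −
Point 5:
  Lat: split at 2 digits → 54° and 37.31914′; 54 + 37.31914/60 = 54.6219857
  hemisphere S, so the sign is −
  Lon: degrees = first 3 digits = 81, minutes = 14.7919; 81 + 14.7919/60 = 81.2465317
  E → positive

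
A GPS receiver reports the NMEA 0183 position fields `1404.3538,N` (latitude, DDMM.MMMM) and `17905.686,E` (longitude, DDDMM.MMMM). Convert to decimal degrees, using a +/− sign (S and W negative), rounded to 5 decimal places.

Lat: split at 2 digits → 14° and 4.3538′; 14 + 4.3538/60 = 14.072563
N ⇒ keep positive
λ: degrees = first 3 digits = 179, minutes = 5.686; 179 + 5.686/60 = 179.094767
E ⇒ keep positive

14.07256, 179.09477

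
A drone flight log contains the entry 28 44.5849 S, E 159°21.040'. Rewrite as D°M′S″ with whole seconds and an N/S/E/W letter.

φ: fractional minutes 0.58490 × 60 = 35.09″
Lon: fractional minutes 0.04000 × 60 = 2.40″

28°44′35″ S, 159°21′2″ E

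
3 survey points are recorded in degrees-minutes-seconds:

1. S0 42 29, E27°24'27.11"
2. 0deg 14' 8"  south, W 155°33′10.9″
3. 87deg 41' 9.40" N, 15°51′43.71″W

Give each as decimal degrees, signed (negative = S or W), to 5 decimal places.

Point 1:
  Latitude: 0 + 42/60 + 29/3600 = 0.708056
  S ⇒ negate
  λ: 27 + 24/60 + 27.11/3600 = 27.407531
  E → positive
Point 2:
  φ: 0 + 14/60 + 8/3600 = 0.235556
  S → negative
  λ: 155° + 33/60 + 10.9/3600 = 155 + 0.550000 + 0.003028 = 155.553028
  hemisphere W, so the sign is −
Point 3:
  Latitude: 41′ + 9.4″ = 41.15667′; 87 + 41.15667/60 = 87.685944
  N ⇒ keep positive
  Longitude: 51′ + 43.71″ = 51.72850′; 15 + 51.72850/60 = 15.862142
  W → negative

1. -0.70806, 27.40753
2. -0.23556, -155.55303
3. 87.68594, -15.86214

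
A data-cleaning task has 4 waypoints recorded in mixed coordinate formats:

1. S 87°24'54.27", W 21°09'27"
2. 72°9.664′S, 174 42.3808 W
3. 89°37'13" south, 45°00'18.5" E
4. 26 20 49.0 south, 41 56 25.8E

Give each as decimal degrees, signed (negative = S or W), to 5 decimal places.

Point 1:
  Lat: 87° + 24/60 + 54.27/3600 = 87 + 0.400000 + 0.015075 = 87.415075
  S → negative
  Longitude: 21° + 9/60 + 27/3600 = 21 + 0.150000 + 0.007500 = 21.157500
  hemisphere W, so the sign is −
Point 2:
  Latitude: 72 + 9.664/60 = 72.161067
  hemisphere S, so the sign is −
  λ: 42.3808′ = 0.706347°; total 174.706347
  hemisphere W, so the sign is −
Point 3:
  Latitude: 89° + 37/60 + 13/3600 = 89 + 0.616667 + 0.003611 = 89.620278
  hemisphere S, so the sign is −
  Lon: 45 + 0/60 + 18.5/3600 = 45.005139
  E → positive
Point 4:
  Latitude: 26° + 20/60 + 49/3600 = 26 + 0.333333 + 0.013611 = 26.346944
  hemisphere S, so the sign is −
  Longitude: 56′ + 25.8″ = 56.43000′; 41 + 56.43000/60 = 41.940500
  E → positive

1. -87.41508, -21.15750
2. -72.16107, -174.70635
3. -89.62028, 45.00514
4. -26.34694, 41.94050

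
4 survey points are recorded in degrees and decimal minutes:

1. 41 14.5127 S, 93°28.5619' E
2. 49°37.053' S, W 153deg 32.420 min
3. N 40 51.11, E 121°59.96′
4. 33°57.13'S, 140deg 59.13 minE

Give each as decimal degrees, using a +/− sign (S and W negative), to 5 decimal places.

Point 1:
  φ: 14.5127′ = 0.241878°; total 41.241878
  S → negative
  Longitude: 28.5619′ = 0.476032°; total 93.476032
  E ⇒ keep positive
Point 2:
  Latitude: 49 + 37.053/60 = 49.617550
  S ⇒ negate
  λ: 32.42′ = 0.540333°; total 153.540333
  hemisphere W, so the sign is −
Point 3:
  φ: 40 + 51.11/60 = 40.851833
  N ⇒ keep positive
  Longitude: 59.96′ = 0.999333°; total 121.999333
  E ⇒ keep positive
Point 4:
  Lat: 57.13′ = 0.952167°; total 33.952167
  S ⇒ negate
  Longitude: 140 + 59.13/60 = 140.985500
  E ⇒ keep positive

1. -41.24188, 93.47603
2. -49.61755, -153.54033
3. 40.85183, 121.99933
4. -33.95217, 140.98550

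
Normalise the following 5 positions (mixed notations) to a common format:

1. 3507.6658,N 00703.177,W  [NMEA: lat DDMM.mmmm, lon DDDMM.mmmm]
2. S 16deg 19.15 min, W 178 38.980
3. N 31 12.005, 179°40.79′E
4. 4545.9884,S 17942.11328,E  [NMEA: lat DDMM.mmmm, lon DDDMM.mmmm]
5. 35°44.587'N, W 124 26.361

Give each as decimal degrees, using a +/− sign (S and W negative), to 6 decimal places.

Point 1:
  Lat: degrees = first 2 digits = 35, minutes = 7.6658; 35 + 7.6658/60 = 35.1277633
  N ⇒ keep positive
  λ: degrees = first 3 digits = 7, minutes = 3.177; 7 + 3.177/60 = 7.0529500
  W → negative
Point 2:
  Lat: 16 + 19.15/60 = 16.3191667
  S → negative
  Longitude: 178 + 38.98/60 = 178.6496667
  hemisphere W, so the sign is −
Point 3:
  Lat: 31 + 12.005/60 = 31.2000833
  N ⇒ keep positive
  Longitude: 40.79′ = 0.679833°; total 179.6798333
  E → positive
Point 4:
  Lat: split at 2 digits → 45° and 45.9884′; 45 + 45.9884/60 = 45.7664733
  S → negative
  Lon: degrees = first 3 digits = 179, minutes = 42.11328; 179 + 42.11328/60 = 179.7018880
  E → positive
Point 5:
  φ: 35 + 44.587/60 = 35.7431167
  N ⇒ keep positive
  Lon: 26.361′ = 0.439350°; total 124.4393500
  W → negative

1. 35.127763, -7.052950
2. -16.319167, -178.649667
3. 31.200083, 179.679833
4. -45.766473, 179.701888
5. 35.743117, -124.439350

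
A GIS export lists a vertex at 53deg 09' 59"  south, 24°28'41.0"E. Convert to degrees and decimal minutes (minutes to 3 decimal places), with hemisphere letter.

53° 9.983′ S, 24° 28.683′ E

φ: seconds/60 = 0.98333; minutes = 9 + 0.98333 = 9.98333
Longitude: 28 + 41/60 = 28.68333′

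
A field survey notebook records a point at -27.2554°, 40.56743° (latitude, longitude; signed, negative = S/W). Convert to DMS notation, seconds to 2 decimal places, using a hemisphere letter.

Latitude is negative → S; |value| = 27.255400
Latitude: 0.255400° → 15.32400′; 0.32400 × 60 = 19.4400″
Longitude: 0.567430 × 60 = 34.04580′ → 34′, remainder × 60 = 2.7480″

27°15′19.44″ S, 40°34′2.75″ E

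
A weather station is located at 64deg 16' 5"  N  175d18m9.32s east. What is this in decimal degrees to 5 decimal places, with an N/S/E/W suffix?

Latitude: 64° + 16/60 + 5/3600 = 64 + 0.266667 + 0.001389 = 64.268056
Longitude: 18′ + 9.32″ = 18.15533′; 175 + 18.15533/60 = 175.302589

64.26806° N, 175.30259° E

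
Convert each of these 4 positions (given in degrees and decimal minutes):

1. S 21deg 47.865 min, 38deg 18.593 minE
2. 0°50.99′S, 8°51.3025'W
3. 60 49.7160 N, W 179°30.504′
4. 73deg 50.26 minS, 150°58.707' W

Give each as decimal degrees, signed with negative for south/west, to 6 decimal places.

Point 1:
  Lat: 21 + 47.865/60 = 21.7977500
  hemisphere S, so the sign is −
  Longitude: 18.593′ = 0.309883°; total 38.3098833
  E → positive
Point 2:
  φ: 50.99′ = 0.849833°; total 0.8498333
  hemisphere S, so the sign is −
  Longitude: 8 + 51.3025/60 = 8.8550417
  W → negative
Point 3:
  φ: 49.716′ = 0.828600°; total 60.8286000
  N ⇒ keep positive
  Lon: 179 + 30.504/60 = 179.5084000
  W → negative
Point 4:
  Latitude: 73 + 50.26/60 = 73.8376667
  S → negative
  Longitude: 150 + 58.707/60 = 150.9784500
  hemisphere W, so the sign is −

1. -21.797750, 38.309883
2. -0.849833, -8.855042
3. 60.828600, -179.508400
4. -73.837667, -150.978450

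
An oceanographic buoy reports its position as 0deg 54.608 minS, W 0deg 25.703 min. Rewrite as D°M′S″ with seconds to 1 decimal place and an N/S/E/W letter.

0°54′36.5″ S, 0°25′42.2″ W

Latitude: fractional minutes 0.60800 × 60 = 36.480″
Lon: fractional minutes 0.70300 × 60 = 42.180″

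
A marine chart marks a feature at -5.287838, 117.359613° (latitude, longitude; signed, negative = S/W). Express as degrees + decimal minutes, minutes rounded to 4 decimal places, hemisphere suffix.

Latitude is negative → S; |value| = 5.287838
φ: minutes = (5.287838 − 5) × 60 = 17.270280
Lon: minutes = (117.359613 − 117) × 60 = 21.576780

5° 17.2703′ S, 117° 21.5768′ E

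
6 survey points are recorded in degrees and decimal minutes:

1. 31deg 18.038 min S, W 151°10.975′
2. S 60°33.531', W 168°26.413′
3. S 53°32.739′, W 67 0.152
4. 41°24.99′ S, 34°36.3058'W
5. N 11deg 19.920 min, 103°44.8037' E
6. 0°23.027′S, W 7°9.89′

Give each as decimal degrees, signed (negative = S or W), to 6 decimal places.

1. -31.300633, -151.182917
2. -60.558850, -168.440217
3. -53.545650, -67.002533
4. -41.416500, -34.605097
5. 11.332000, 103.746728
6. -0.383783, -7.164833

Point 1:
  Latitude: 31 + 18.038/60 = 31.3006333
  hemisphere S, so the sign is −
  Lon: 10.975′ = 0.182917°; total 151.1829167
  hemisphere W, so the sign is −
Point 2:
  Latitude: 60 + 33.531/60 = 60.5588500
  hemisphere S, so the sign is −
  Longitude: 26.413′ = 0.440217°; total 168.4402167
  hemisphere W, so the sign is −
Point 3:
  Latitude: 53 + 32.739/60 = 53.5456500
  S ⇒ negate
  λ: 67 + 0.152/60 = 67.0025333
  hemisphere W, so the sign is −
Point 4:
  Latitude: 24.99′ = 0.416500°; total 41.4165000
  S → negative
  Longitude: 36.3058′ = 0.605097°; total 34.6050967
  W → negative
Point 5:
  Latitude: 11 + 19.92/60 = 11.3320000
  N → positive
  λ: 44.8037′ = 0.746728°; total 103.7467283
  E ⇒ keep positive
Point 6:
  Latitude: 0 + 23.027/60 = 0.3837833
  S ⇒ negate
  λ: 9.89′ = 0.164833°; total 7.1648333
  W ⇒ negate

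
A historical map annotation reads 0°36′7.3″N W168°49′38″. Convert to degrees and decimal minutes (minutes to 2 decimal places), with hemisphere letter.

0° 36.12′ N, 168° 49.63′ W

φ: 36 + 7.3/60 = 36.1217′
Lon: 49 + 38/60 = 49.6333′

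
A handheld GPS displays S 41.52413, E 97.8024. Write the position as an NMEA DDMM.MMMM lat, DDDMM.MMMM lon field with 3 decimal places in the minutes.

Lat: fractional part 0.524130 → 31.44780 minutes
λ: 97° + 0.802400 × 60 = 97° 48.14400′

4131.448,S / 09748.144,E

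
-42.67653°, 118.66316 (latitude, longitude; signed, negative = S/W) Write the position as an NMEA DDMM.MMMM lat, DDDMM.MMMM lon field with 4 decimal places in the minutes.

Latitude is negative → S; |value| = 42.676530
Latitude: fractional part 0.676530 → 40.591800 minutes
λ: minutes = (118.663160 − 118) × 60 = 39.789600

4240.5918,S / 11839.7896,E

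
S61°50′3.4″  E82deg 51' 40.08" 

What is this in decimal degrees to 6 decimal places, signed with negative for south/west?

-61.834278, 82.861133

Lat: 61° + 50/60 + 3.4/3600 = 61 + 0.833333 + 0.000944 = 61.8342778
S → negative
Lon: 51′ + 40.08″ = 51.66800′; 82 + 51.66800/60 = 82.8611333
E ⇒ keep positive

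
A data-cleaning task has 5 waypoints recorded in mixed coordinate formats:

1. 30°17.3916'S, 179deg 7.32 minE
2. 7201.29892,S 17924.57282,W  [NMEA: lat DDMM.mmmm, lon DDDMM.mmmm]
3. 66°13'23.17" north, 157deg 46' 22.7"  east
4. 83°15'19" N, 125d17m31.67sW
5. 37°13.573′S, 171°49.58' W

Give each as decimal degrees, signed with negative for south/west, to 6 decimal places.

1. -30.289860, 179.122000
2. -72.021649, -179.409547
3. 66.223103, 157.772972
4. 83.255278, -125.292131
5. -37.226217, -171.826333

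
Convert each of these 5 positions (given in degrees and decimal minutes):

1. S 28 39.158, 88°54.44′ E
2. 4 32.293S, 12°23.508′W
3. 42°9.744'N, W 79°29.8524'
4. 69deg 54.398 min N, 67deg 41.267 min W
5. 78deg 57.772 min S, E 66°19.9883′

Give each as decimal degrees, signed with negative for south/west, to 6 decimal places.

1. -28.652633, 88.907333
2. -4.538217, -12.391800
3. 42.162400, -79.497540
4. 69.906633, -67.687783
5. -78.962867, 66.333138

Point 1:
  φ: 28 + 39.158/60 = 28.6526333
  hemisphere S, so the sign is −
  Longitude: 54.44′ = 0.907333°; total 88.9073333
  E ⇒ keep positive
Point 2:
  Latitude: 4 + 32.293/60 = 4.5382167
  S ⇒ negate
  Lon: 23.508′ = 0.391800°; total 12.3918000
  W ⇒ negate
Point 3:
  φ: 9.744′ = 0.162400°; total 42.1624000
  N ⇒ keep positive
  λ: 29.8524′ = 0.497540°; total 79.4975400
  W ⇒ negate
Point 4:
  Latitude: 54.398′ = 0.906633°; total 69.9066333
  N ⇒ keep positive
  λ: 41.267′ = 0.687783°; total 67.6877833
  W ⇒ negate
Point 5:
  φ: 57.772′ = 0.962867°; total 78.9628667
  S ⇒ negate
  Longitude: 19.9883′ = 0.333138°; total 66.3331383
  E ⇒ keep positive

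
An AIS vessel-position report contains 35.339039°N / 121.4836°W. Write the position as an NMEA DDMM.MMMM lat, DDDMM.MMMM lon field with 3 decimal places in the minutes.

3520.342,N / 12129.016,W

φ: 35° + 0.339039 × 60 = 35° 20.34234′
Lon: minutes = (121.483600 − 121) × 60 = 29.01600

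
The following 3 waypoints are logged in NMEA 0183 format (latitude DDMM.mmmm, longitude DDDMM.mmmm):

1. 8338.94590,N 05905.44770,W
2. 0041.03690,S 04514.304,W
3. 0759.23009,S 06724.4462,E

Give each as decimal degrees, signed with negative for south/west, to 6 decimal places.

Point 1:
  φ: split at 2 digits → 83° and 38.9459′; 83 + 38.9459/60 = 83.6490983
  N → positive
  λ: degrees = first 3 digits = 59, minutes = 5.4477; 59 + 5.4477/60 = 59.0907950
  hemisphere W, so the sign is −
Point 2:
  Latitude: degrees = first 2 digits = 0, minutes = 41.0369; 0 + 41.0369/60 = 0.6839483
  S → negative
  Longitude: degrees = first 3 digits = 45, minutes = 14.304; 45 + 14.304/60 = 45.2384000
  hemisphere W, so the sign is −
Point 3:
  Lat: split at 2 digits → 07° and 59.23009′; 7 + 59.23009/60 = 7.9871682
  hemisphere S, so the sign is −
  Lon: split at 3 digits → 067° and 24.4462′; 67 + 24.4462/60 = 67.4074367
  E → positive

1. 83.649098, -59.090795
2. -0.683948, -45.238400
3. -7.987168, 67.407437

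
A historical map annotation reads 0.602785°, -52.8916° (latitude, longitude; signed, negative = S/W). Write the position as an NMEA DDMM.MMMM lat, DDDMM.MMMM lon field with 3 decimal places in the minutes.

0036.167,N / 05253.496,W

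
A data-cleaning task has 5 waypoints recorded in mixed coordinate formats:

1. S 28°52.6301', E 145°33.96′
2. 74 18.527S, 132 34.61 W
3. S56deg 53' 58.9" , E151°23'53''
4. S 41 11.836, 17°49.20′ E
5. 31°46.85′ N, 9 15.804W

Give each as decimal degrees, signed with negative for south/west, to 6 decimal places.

Point 1:
  Latitude: 52.6301′ = 0.877168°; total 28.8771683
  S ⇒ negate
  Lon: 33.96′ = 0.566000°; total 145.5660000
  E ⇒ keep positive
Point 2:
  Latitude: 18.527′ = 0.308783°; total 74.3087833
  hemisphere S, so the sign is −
  Longitude: 132 + 34.61/60 = 132.5768333
  hemisphere W, so the sign is −
Point 3:
  Lat: 53′ + 58.9″ = 53.98167′; 56 + 53.98167/60 = 56.8996944
  hemisphere S, so the sign is −
  Lon: 23′ + 53″ = 23.88333′; 151 + 23.88333/60 = 151.3980556
  E → positive
Point 4:
  Lat: 11.836′ = 0.197267°; total 41.1972667
  hemisphere S, so the sign is −
  Lon: 17 + 49.2/60 = 17.8200000
  E ⇒ keep positive
Point 5:
  Lat: 31 + 46.85/60 = 31.7808333
  N ⇒ keep positive
  λ: 15.804′ = 0.263400°; total 9.2634000
  W ⇒ negate

1. -28.877168, 145.566000
2. -74.308783, -132.576833
3. -56.899694, 151.398056
4. -41.197267, 17.820000
5. 31.780833, -9.263400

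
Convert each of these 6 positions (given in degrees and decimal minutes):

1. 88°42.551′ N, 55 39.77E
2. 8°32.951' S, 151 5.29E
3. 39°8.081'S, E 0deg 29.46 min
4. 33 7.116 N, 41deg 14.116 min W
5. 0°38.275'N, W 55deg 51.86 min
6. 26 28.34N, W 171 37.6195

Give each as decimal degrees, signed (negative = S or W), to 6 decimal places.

1. 88.709183, 55.662833
2. -8.549183, 151.088167
3. -39.134683, 0.491000
4. 33.118600, -41.235267
5. 0.637917, -55.864333
6. 26.472333, -171.626992

Point 1:
  Lat: 88 + 42.551/60 = 88.7091833
  N ⇒ keep positive
  Longitude: 39.77′ = 0.662833°; total 55.6628333
  E ⇒ keep positive
Point 2:
  Latitude: 8 + 32.951/60 = 8.5491833
  S ⇒ negate
  λ: 5.29′ = 0.088167°; total 151.0881667
  E → positive
Point 3:
  Lat: 39 + 8.081/60 = 39.1346833
  S ⇒ negate
  λ: 0 + 29.46/60 = 0.4910000
  E → positive
Point 4:
  Lat: 7.116′ = 0.118600°; total 33.1186000
  N ⇒ keep positive
  Longitude: 14.116′ = 0.235267°; total 41.2352667
  W → negative
Point 5:
  Latitude: 38.275′ = 0.637917°; total 0.6379167
  N → positive
  λ: 51.86′ = 0.864333°; total 55.8643333
  hemisphere W, so the sign is −
Point 6:
  Lat: 26 + 28.34/60 = 26.4723333
  N ⇒ keep positive
  λ: 171 + 37.6195/60 = 171.6269917
  W → negative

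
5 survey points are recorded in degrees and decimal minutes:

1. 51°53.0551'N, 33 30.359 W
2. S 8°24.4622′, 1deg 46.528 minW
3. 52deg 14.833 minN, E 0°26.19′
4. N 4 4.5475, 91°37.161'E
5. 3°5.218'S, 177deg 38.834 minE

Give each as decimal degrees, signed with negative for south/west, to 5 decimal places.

Point 1:
  Lat: 51 + 53.0551/60 = 51.884252
  N → positive
  Lon: 30.359′ = 0.505983°; total 33.505983
  W → negative
Point 2:
  φ: 8 + 24.4622/60 = 8.407703
  S → negative
  Longitude: 1 + 46.528/60 = 1.775467
  W ⇒ negate
Point 3:
  φ: 52 + 14.833/60 = 52.247217
  N → positive
  λ: 26.19′ = 0.436500°; total 0.436500
  E → positive
Point 4:
  Lat: 4 + 4.5475/60 = 4.075792
  N → positive
  Lon: 37.161′ = 0.619350°; total 91.619350
  E → positive
Point 5:
  φ: 5.218′ = 0.086967°; total 3.086967
  S → negative
  λ: 177 + 38.834/60 = 177.647233
  E ⇒ keep positive

1. 51.88425, -33.50598
2. -8.40770, -1.77547
3. 52.24722, 0.43650
4. 4.07579, 91.61935
5. -3.08697, 177.64723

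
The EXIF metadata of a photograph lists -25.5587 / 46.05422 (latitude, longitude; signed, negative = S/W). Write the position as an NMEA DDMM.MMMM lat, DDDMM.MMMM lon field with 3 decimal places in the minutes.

2533.522,S / 04603.253,E

Latitude is negative → S; |value| = 25.558700
φ: 25° + 0.558700 × 60 = 25° 33.52200′
Lon: fractional part 0.054220 → 3.25320 minutes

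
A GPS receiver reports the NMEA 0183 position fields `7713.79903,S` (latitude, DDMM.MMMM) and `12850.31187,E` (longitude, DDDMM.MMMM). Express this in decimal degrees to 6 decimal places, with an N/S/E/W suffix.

Lat: split at 2 digits → 77° and 13.79903′; 77 + 13.79903/60 = 77.2299838
Longitude: degrees = first 3 digits = 128, minutes = 50.31187; 128 + 50.31187/60 = 128.8385312

77.229984° S, 128.838531° E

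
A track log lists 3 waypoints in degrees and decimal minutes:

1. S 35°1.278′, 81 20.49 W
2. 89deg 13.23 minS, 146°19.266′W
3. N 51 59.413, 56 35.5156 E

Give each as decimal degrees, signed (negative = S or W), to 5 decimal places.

Point 1:
  Lat: 1.278′ = 0.021300°; total 35.021300
  hemisphere S, so the sign is −
  Longitude: 81 + 20.49/60 = 81.341500
  W ⇒ negate
Point 2:
  Lat: 89 + 13.23/60 = 89.220500
  hemisphere S, so the sign is −
  λ: 146 + 19.266/60 = 146.321100
  W ⇒ negate
Point 3:
  Lat: 59.413′ = 0.990217°; total 51.990217
  N ⇒ keep positive
  Longitude: 35.5156′ = 0.591927°; total 56.591927
  E → positive

1. -35.02130, -81.34150
2. -89.22050, -146.32110
3. 51.99022, 56.59193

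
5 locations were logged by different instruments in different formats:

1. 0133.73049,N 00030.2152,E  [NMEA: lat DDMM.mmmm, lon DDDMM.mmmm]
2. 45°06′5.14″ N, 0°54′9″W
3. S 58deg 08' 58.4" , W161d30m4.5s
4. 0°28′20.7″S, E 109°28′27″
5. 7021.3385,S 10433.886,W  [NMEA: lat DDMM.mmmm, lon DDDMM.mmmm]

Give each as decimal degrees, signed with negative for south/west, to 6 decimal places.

Point 1:
  φ: split at 2 digits → 01° and 33.73049′; 1 + 33.73049/60 = 1.5621748
  N → positive
  Lon: split at 3 digits → 000° and 30.2152′; 0 + 30.2152/60 = 0.5035867
  E ⇒ keep positive
Point 2:
  φ: 45° + 6/60 + 5.14/3600 = 45 + 0.100000 + 0.001428 = 45.1014278
  N → positive
  λ: 54′ + 9″ = 54.15000′; 0 + 54.15000/60 = 0.9025000
  hemisphere W, so the sign is −
Point 3:
  φ: 8′ + 58.4″ = 8.97333′; 58 + 8.97333/60 = 58.1495556
  S → negative
  Longitude: 30′ + 4.5″ = 30.07500′; 161 + 30.07500/60 = 161.5012500
  W ⇒ negate
Point 4:
  Lat: 28′ + 20.7″ = 28.34500′; 0 + 28.34500/60 = 0.4724167
  S → negative
  Longitude: 109° + 28/60 + 27/3600 = 109 + 0.466667 + 0.007500 = 109.4741667
  E ⇒ keep positive
Point 5:
  φ: degrees = first 2 digits = 70, minutes = 21.3385; 70 + 21.3385/60 = 70.3556417
  S → negative
  Lon: degrees = first 3 digits = 104, minutes = 33.886; 104 + 33.886/60 = 104.5647667
  W → negative

1. 1.562175, 0.503587
2. 45.101428, -0.902500
3. -58.149556, -161.501250
4. -0.472417, 109.474167
5. -70.355642, -104.564767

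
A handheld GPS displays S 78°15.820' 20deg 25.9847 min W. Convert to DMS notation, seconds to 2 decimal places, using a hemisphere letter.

Lat: fractional minutes 0.82000 × 60 = 49.2000″
λ: 25.98470′ → 25′ and 0.98470 × 60 = 59.0820″

78°15′49.20″ S, 20°25′59.08″ W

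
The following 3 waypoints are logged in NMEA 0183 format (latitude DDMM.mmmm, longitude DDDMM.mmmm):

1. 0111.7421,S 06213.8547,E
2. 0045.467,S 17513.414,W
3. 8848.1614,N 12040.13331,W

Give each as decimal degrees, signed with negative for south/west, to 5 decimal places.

1. -1.19570, 62.23091
2. -0.75778, -175.22357
3. 88.80269, -120.66889

Point 1:
  Latitude: degrees = first 2 digits = 1, minutes = 11.7421; 1 + 11.7421/60 = 1.195702
  hemisphere S, so the sign is −
  λ: split at 3 digits → 062° and 13.8547′; 62 + 13.8547/60 = 62.230912
  E ⇒ keep positive
Point 2:
  Lat: split at 2 digits → 00° and 45.467′; 0 + 45.467/60 = 0.757783
  hemisphere S, so the sign is −
  Longitude: split at 3 digits → 175° and 13.414′; 175 + 13.414/60 = 175.223567
  W ⇒ negate
Point 3:
  φ: degrees = first 2 digits = 88, minutes = 48.1614; 88 + 48.1614/60 = 88.802690
  N ⇒ keep positive
  Longitude: degrees = first 3 digits = 120, minutes = 40.13331; 120 + 40.13331/60 = 120.668889
  W ⇒ negate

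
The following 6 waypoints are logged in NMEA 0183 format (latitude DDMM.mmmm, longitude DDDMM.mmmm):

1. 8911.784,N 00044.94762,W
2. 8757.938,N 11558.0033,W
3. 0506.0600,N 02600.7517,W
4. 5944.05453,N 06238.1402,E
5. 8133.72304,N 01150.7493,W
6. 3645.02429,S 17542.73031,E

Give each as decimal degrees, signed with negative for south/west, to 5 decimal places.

1. 89.19640, -0.74913
2. 87.96563, -115.96672
3. 5.10100, -26.01253
4. 59.73424, 62.63567
5. 81.56205, -11.84582
6. -36.75040, 175.71217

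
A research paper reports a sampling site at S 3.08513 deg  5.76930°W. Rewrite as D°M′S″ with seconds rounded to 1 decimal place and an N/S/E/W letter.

3°05′6.5″ S, 5°46′9.5″ W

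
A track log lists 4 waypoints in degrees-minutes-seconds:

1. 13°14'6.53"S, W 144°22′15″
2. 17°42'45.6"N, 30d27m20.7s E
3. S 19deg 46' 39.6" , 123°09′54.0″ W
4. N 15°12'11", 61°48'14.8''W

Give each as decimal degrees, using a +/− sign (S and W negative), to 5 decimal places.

Point 1:
  Lat: 14′ + 6.53″ = 14.10883′; 13 + 14.10883/60 = 13.235147
  hemisphere S, so the sign is −
  Longitude: 144° + 22/60 + 15/3600 = 144 + 0.366667 + 0.004167 = 144.370833
  W ⇒ negate
Point 2:
  Lat: 42′ + 45.6″ = 42.76000′; 17 + 42.76000/60 = 17.712667
  N → positive
  Longitude: 27′ + 20.7″ = 27.34500′; 30 + 27.34500/60 = 30.455750
  E → positive
Point 3:
  Latitude: 19° + 46/60 + 39.6/3600 = 19 + 0.766667 + 0.011000 = 19.777667
  hemisphere S, so the sign is −
  λ: 9′ + 54″ = 9.90000′; 123 + 9.90000/60 = 123.165000
  W ⇒ negate
Point 4:
  Lat: 15 + 12/60 + 11/3600 = 15.203056
  N ⇒ keep positive
  Longitude: 48′ + 14.8″ = 48.24667′; 61 + 48.24667/60 = 61.804111
  hemisphere W, so the sign is −

1. -13.23515, -144.37083
2. 17.71267, 30.45575
3. -19.77767, -123.16500
4. 15.20306, -61.80411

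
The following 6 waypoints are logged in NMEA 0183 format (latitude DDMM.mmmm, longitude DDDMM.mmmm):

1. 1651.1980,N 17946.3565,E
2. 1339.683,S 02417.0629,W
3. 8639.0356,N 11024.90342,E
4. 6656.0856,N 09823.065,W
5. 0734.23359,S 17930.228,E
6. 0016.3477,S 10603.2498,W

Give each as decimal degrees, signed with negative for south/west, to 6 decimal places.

1. 16.853300, 179.772608
2. -13.661383, -24.284382
3. 86.650593, 110.415057
4. 66.934760, -98.384417
5. -7.570560, 179.503800
6. -0.272462, -106.054163

Point 1:
  Lat: degrees = first 2 digits = 16, minutes = 51.198; 16 + 51.198/60 = 16.8533000
  N → positive
  Longitude: split at 3 digits → 179° and 46.3565′; 179 + 46.3565/60 = 179.7726083
  E → positive
Point 2:
  Latitude: split at 2 digits → 13° and 39.683′; 13 + 39.683/60 = 13.6613833
  hemisphere S, so the sign is −
  λ: degrees = first 3 digits = 24, minutes = 17.0629; 24 + 17.0629/60 = 24.2843817
  hemisphere W, so the sign is −
Point 3:
  Lat: degrees = first 2 digits = 86, minutes = 39.0356; 86 + 39.0356/60 = 86.6505933
  N → positive
  Longitude: degrees = first 3 digits = 110, minutes = 24.90342; 110 + 24.90342/60 = 110.4150570
  E → positive
Point 4:
  Latitude: split at 2 digits → 66° and 56.0856′; 66 + 56.0856/60 = 66.9347600
  N ⇒ keep positive
  Longitude: degrees = first 3 digits = 98, minutes = 23.065; 98 + 23.065/60 = 98.3844167
  W → negative
Point 5:
  φ: degrees = first 2 digits = 7, minutes = 34.23359; 7 + 34.23359/60 = 7.5705598
  hemisphere S, so the sign is −
  λ: degrees = first 3 digits = 179, minutes = 30.228; 179 + 30.228/60 = 179.5038000
  E ⇒ keep positive
Point 6:
  Lat: split at 2 digits → 00° and 16.3477′; 0 + 16.3477/60 = 0.2724617
  S ⇒ negate
  Longitude: degrees = first 3 digits = 106, minutes = 3.2498; 106 + 3.2498/60 = 106.0541633
  W ⇒ negate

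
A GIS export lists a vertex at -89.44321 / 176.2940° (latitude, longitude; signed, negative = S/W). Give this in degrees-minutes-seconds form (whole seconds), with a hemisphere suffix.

89°26′36″ S, 176°17′38″ E

Latitude is negative → S; |value| = 89.443210
φ: 0.443210° → 26.59260′; 0.59260 × 60 = 35.56″
λ: whole degrees 176; 17.64000′ → 17′ and 38.40″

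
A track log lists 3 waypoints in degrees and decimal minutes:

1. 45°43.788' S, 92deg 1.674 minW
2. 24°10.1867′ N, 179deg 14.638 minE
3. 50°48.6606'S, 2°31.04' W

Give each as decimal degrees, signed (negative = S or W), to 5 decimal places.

1. -45.72980, -92.02790
2. 24.16978, 179.24397
3. -50.81101, -2.51733

Point 1:
  φ: 43.788′ = 0.729800°; total 45.729800
  S ⇒ negate
  Longitude: 1.674′ = 0.027900°; total 92.027900
  hemisphere W, so the sign is −
Point 2:
  Lat: 24 + 10.1867/60 = 24.169778
  N → positive
  Longitude: 14.638′ = 0.243967°; total 179.243967
  E → positive
Point 3:
  φ: 48.6606′ = 0.811010°; total 50.811010
  S ⇒ negate
  λ: 31.04′ = 0.517333°; total 2.517333
  W ⇒ negate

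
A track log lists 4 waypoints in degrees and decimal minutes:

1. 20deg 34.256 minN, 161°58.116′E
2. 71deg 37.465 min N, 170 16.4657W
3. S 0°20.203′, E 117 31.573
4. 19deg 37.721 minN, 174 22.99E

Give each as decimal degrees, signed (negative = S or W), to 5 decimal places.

1. 20.57093, 161.96860
2. 71.62442, -170.27443
3. -0.33672, 117.52622
4. 19.62868, 174.38317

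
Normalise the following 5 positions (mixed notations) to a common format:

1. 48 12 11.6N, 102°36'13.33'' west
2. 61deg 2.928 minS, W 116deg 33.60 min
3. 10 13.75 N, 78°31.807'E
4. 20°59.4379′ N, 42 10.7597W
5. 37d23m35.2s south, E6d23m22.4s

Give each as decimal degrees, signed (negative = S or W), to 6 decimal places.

1. 48.203222, -102.603703
2. -61.048800, -116.560000
3. 10.229167, 78.530117
4. 20.990632, -42.179328
5. -37.393111, 6.389556

Point 1:
  Lat: 12′ + 11.6″ = 12.19333′; 48 + 12.19333/60 = 48.2032222
  N → positive
  Lon: 102 + 36/60 + 13.33/3600 = 102.6037028
  hemisphere W, so the sign is −
Point 2:
  φ: 61 + 2.928/60 = 61.0488000
  S → negative
  Longitude: 116 + 33.6/60 = 116.5600000
  W → negative
Point 3:
  Latitude: 13.75′ = 0.229167°; total 10.2291667
  N ⇒ keep positive
  λ: 78 + 31.807/60 = 78.5301167
  E → positive
Point 4:
  φ: 59.4379′ = 0.990632°; total 20.9906317
  N → positive
  Longitude: 42 + 10.7597/60 = 42.1793283
  W ⇒ negate
Point 5:
  φ: 37° + 23/60 + 35.2/3600 = 37 + 0.383333 + 0.009778 = 37.3931111
  hemisphere S, so the sign is −
  λ: 6° + 23/60 + 22.4/3600 = 6 + 0.383333 + 0.006222 = 6.3895556
  E → positive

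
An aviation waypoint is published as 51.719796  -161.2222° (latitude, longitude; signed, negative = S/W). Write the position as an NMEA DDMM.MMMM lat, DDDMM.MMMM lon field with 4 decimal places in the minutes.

Lat: minutes = (51.719796 − 51) × 60 = 43.187760
Longitude is negative → W; |value| = 161.222200
Lon: 161° + 0.222200 × 60 = 161° 13.332000′

5143.1878,N / 16113.3320,W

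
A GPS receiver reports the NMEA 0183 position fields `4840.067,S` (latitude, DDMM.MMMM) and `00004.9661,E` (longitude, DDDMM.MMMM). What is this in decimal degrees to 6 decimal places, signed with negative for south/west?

φ: degrees = first 2 digits = 48, minutes = 40.067; 48 + 40.067/60 = 48.6677833
S → negative
λ: split at 3 digits → 000° and 4.9661′; 0 + 4.9661/60 = 0.0827683
E ⇒ keep positive

-48.667783, 0.082768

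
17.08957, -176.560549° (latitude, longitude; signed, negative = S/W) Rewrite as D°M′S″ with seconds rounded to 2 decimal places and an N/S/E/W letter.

Latitude: whole degrees 17; 5.37420′ → 5′ and 22.4520″
Longitude is negative → W; |value| = 176.560549
λ: 0.560549 × 60 = 33.63294′ → 33′, remainder × 60 = 37.9764″

17°05′22.45″ N, 176°33′37.98″ W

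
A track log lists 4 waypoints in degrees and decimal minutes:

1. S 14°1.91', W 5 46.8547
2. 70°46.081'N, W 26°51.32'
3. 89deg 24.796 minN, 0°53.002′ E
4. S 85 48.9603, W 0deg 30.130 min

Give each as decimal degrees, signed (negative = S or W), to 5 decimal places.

Point 1:
  φ: 14 + 1.91/60 = 14.031833
  hemisphere S, so the sign is −
  Lon: 46.8547′ = 0.780912°; total 5.780912
  W ⇒ negate
Point 2:
  Latitude: 70 + 46.081/60 = 70.768017
  N ⇒ keep positive
  Longitude: 26 + 51.32/60 = 26.855333
  W → negative
Point 3:
  φ: 89 + 24.796/60 = 89.413267
  N ⇒ keep positive
  λ: 53.002′ = 0.883367°; total 0.883367
  E ⇒ keep positive
Point 4:
  Latitude: 48.9603′ = 0.816005°; total 85.816005
  S ⇒ negate
  λ: 0 + 30.13/60 = 0.502167
  W → negative

1. -14.03183, -5.78091
2. 70.76802, -26.85533
3. 89.41327, 0.88337
4. -85.81601, -0.50217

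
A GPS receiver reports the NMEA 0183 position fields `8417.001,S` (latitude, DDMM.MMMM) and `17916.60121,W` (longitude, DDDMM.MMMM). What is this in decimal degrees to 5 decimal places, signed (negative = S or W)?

Lat: degrees = first 2 digits = 84, minutes = 17.001; 84 + 17.001/60 = 84.283350
S ⇒ negate
Lon: degrees = first 3 digits = 179, minutes = 16.60121; 179 + 16.60121/60 = 179.276687
W → negative

-84.28335, -179.27669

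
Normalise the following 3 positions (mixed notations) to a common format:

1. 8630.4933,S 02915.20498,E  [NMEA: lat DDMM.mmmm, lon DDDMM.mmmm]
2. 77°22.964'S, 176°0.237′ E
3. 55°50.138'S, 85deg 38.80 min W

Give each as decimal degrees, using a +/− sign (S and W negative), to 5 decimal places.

1. -86.50822, 29.25342
2. -77.38273, 176.00395
3. -55.83563, -85.64667

Point 1:
  Lat: degrees = first 2 digits = 86, minutes = 30.4933; 86 + 30.4933/60 = 86.508222
  S → negative
  Longitude: split at 3 digits → 029° and 15.20498′; 29 + 15.20498/60 = 29.253416
  E → positive
Point 2:
  Lat: 22.964′ = 0.382733°; total 77.382733
  S ⇒ negate
  Lon: 0.237′ = 0.003950°; total 176.003950
  E ⇒ keep positive
Point 3:
  Lat: 50.138′ = 0.835633°; total 55.835633
  S ⇒ negate
  Lon: 38.8′ = 0.646667°; total 85.646667
  W → negative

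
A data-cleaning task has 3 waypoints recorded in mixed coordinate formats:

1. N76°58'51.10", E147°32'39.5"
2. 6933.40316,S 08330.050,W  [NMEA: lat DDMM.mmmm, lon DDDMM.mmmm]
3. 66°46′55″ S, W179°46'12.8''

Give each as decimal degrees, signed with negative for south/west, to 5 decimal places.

1. 76.98086, 147.54431
2. -69.55672, -83.50083
3. -66.78194, -179.77022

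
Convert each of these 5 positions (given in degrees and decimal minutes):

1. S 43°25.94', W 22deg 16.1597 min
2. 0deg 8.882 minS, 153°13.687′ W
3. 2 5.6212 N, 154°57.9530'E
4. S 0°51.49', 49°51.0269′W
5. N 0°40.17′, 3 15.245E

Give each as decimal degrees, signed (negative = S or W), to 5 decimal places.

1. -43.43233, -22.26933
2. -0.14803, -153.22812
3. 2.09369, 154.96588
4. -0.85817, -49.85045
5. 0.66950, 3.25408

Point 1:
  Lat: 43 + 25.94/60 = 43.432333
  S → negative
  λ: 22 + 16.1597/60 = 22.269328
  W ⇒ negate
Point 2:
  φ: 0 + 8.882/60 = 0.148033
  S ⇒ negate
  Longitude: 13.687′ = 0.228117°; total 153.228117
  W ⇒ negate
Point 3:
  Latitude: 5.6212′ = 0.093687°; total 2.093687
  N → positive
  λ: 154 + 57.953/60 = 154.965883
  E → positive
Point 4:
  φ: 0 + 51.49/60 = 0.858167
  S ⇒ negate
  Longitude: 49 + 51.0269/60 = 49.850448
  W → negative
Point 5:
  Lat: 0 + 40.17/60 = 0.669500
  N ⇒ keep positive
  Lon: 15.245′ = 0.254083°; total 3.254083
  E → positive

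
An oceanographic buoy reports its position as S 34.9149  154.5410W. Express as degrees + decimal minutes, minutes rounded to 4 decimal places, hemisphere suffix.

φ: 34° + 0.914900 × 60 = 34° 54.894000′
Lon: fractional part 0.541000 → 32.460000 minutes

34° 54.8940′ S, 154° 32.4600′ W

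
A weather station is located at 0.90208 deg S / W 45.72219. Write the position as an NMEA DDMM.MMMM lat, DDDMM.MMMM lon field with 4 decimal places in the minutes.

φ: 0° + 0.902080 × 60 = 0° 54.124800′
λ: minutes = (45.722190 − 45) × 60 = 43.331400

0054.1248,S / 04543.3314,W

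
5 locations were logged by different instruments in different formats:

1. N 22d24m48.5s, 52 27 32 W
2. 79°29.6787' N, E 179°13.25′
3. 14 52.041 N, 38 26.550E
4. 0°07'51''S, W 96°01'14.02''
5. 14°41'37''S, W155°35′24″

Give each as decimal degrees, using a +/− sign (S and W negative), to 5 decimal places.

Point 1:
  Lat: 24′ + 48.5″ = 24.80833′; 22 + 24.80833/60 = 22.413472
  N ⇒ keep positive
  Longitude: 27′ + 32″ = 27.53333′; 52 + 27.53333/60 = 52.458889
  W ⇒ negate
Point 2:
  φ: 29.6787′ = 0.494645°; total 79.494645
  N → positive
  Longitude: 179 + 13.25/60 = 179.220833
  E → positive
Point 3:
  Latitude: 52.041′ = 0.867350°; total 14.867350
  N → positive
  λ: 26.55′ = 0.442500°; total 38.442500
  E ⇒ keep positive
Point 4:
  φ: 7′ + 51″ = 7.85000′; 0 + 7.85000/60 = 0.130833
  S → negative
  Longitude: 96° + 1/60 + 14.02/3600 = 96 + 0.016667 + 0.003894 = 96.020561
  W → negative
Point 5:
  Lat: 14° + 41/60 + 37/3600 = 14 + 0.683333 + 0.010278 = 14.693611
  hemisphere S, so the sign is −
  Lon: 155 + 35/60 + 24/3600 = 155.590000
  W ⇒ negate

1. 22.41347, -52.45889
2. 79.49465, 179.22083
3. 14.86735, 38.44250
4. -0.13083, -96.02056
5. -14.69361, -155.59000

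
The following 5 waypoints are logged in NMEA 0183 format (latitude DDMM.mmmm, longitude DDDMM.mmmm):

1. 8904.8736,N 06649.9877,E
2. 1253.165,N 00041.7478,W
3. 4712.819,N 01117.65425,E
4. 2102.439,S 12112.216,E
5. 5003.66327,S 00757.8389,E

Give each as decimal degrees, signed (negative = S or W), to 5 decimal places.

Point 1:
  Lat: degrees = first 2 digits = 89, minutes = 4.8736; 89 + 4.8736/60 = 89.081227
  N → positive
  λ: split at 3 digits → 066° and 49.9877′; 66 + 49.9877/60 = 66.833128
  E ⇒ keep positive
Point 2:
  φ: degrees = first 2 digits = 12, minutes = 53.165; 12 + 53.165/60 = 12.886083
  N ⇒ keep positive
  λ: degrees = first 3 digits = 0, minutes = 41.7478; 0 + 41.7478/60 = 0.695797
  hemisphere W, so the sign is −
Point 3:
  Lat: split at 2 digits → 47° and 12.819′; 47 + 12.819/60 = 47.213650
  N → positive
  λ: degrees = first 3 digits = 11, minutes = 17.65425; 11 + 17.65425/60 = 11.294238
  E ⇒ keep positive
Point 4:
  Lat: degrees = first 2 digits = 21, minutes = 2.439; 21 + 2.439/60 = 21.040650
  S → negative
  Longitude: degrees = first 3 digits = 121, minutes = 12.216; 121 + 12.216/60 = 121.203600
  E → positive
Point 5:
  Lat: degrees = first 2 digits = 50, minutes = 3.66327; 50 + 3.66327/60 = 50.061055
  hemisphere S, so the sign is −
  Lon: degrees = first 3 digits = 7, minutes = 57.8389; 7 + 57.8389/60 = 7.963982
  E ⇒ keep positive

1. 89.08123, 66.83313
2. 12.88608, -0.69580
3. 47.21365, 11.29424
4. -21.04065, 121.20360
5. -50.06105, 7.96398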